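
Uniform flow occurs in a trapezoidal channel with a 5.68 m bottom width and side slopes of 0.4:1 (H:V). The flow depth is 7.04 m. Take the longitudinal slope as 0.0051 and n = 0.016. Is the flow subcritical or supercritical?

supercritical

With bottom width b = 5.68 m and side slope z = 0.4: A = (b + zy)y = (5.68 + 0.4×7.04)×7.04 = 59.81 m²; P = b + 2y√(1+z²) = 5.68 + 2×7.04×1.077 = 20.84 m.
Hydraulic radius R = A/P = 59.81/20.84 = 2.869 m.
V = (1/n) R^(2/3) √S = (1/0.016) × 2.869^(2/3) × √0.0051 = 9.013 m/s. Hydraulic depth D_h = A/T = 59.81/11.31 = 5.287 m.
Froude number Fr = V/√(g·D_h) = 9.013/√(9.81×5.287) = 1.25, which is greater than 1, so the flow is supercritical.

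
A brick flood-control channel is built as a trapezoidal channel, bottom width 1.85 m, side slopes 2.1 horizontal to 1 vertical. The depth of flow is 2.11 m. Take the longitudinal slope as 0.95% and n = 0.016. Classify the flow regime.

supercritical

With bottom width b = 1.85 m and side slope z = 2.1: A = (b + zy)y = (1.85 + 2.1×2.11)×2.11 = 13.25 m²; P = b + 2y√(1+z²) = 1.85 + 2×2.11×2.326 = 11.67 m.
Hydraulic radius R = A/P = 13.25/11.67 = 1.136 m.
V = (1/n) R^(2/3) √S = (1/0.016) × 1.136^(2/3) × √0.0095 = 6.633 m/s. Hydraulic depth D_h = A/T = 13.25/10.71 = 1.237 m.
Froude number Fr = V/√(g·D_h) = 6.633/√(9.81×1.237) = 1.9, which is greater than 1, so the flow is supercritical.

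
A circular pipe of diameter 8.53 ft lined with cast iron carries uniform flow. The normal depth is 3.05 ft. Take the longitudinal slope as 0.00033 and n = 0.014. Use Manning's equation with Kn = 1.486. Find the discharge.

Q = 50 ft³/s

For a circular section of diameter D = 8.53 ft at depth y = 3.05 ft, the central angle is θ = 2 arccos(1 − 2y/D) = 2.564 rad. Then A = (D²/8)(θ − sin θ) = 18.35 ft² and P = Dθ/2 = 10.93 ft.
Hydraulic radius R = A/P = 18.35/10.93 = 1.678 ft.
Manning's equation: Q = (1.486/n) A R^(2/3) S^(1/2) = (1.486/0.014) × 18.35 × 1.678^(2/3) × 0.00033^(1/2) = 50 ft³/s.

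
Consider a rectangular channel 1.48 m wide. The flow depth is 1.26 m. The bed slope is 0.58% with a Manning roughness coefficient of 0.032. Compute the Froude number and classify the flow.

subcritical

Flow area A = b·y = 1.48 × 1.26 = 1.865 m². Wetted perimeter P = b + 2y = 1.48 + 2×1.26 = 4 m.
Hydraulic radius R = A/P = 1.865/4 = 0.4662 m.
V = (1/n) R^(2/3) √S = (1/0.032) × 0.4662^(2/3) × √0.0058 = 1.431 m/s. Hydraulic depth D_h = A/T = 1.865/1.48 = 1.26 m.
Froude number Fr = V/√(g·D_h) = 1.431/√(9.81×1.26) = 0.407, which is less than 1, so the flow is subcritical.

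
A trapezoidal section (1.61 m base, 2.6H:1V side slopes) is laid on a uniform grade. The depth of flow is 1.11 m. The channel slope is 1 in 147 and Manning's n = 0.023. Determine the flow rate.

Q = 13.3 m³/s

With bottom width b = 1.61 m and side slope z = 2.6: A = (b + zy)y = (1.61 + 2.6×1.11)×1.11 = 4.991 m²; P = b + 2y√(1+z²) = 1.61 + 2×1.11×2.786 = 7.794 m.
Hydraulic radius R = A/P = 4.991/7.794 = 0.6403 m.
Manning's equation: Q = (1/n) A R^(2/3) S^(1/2) = (1/0.023) × 4.991 × 0.6403^(2/3) × 0.006803^(1/2) = 13.3 m³/s.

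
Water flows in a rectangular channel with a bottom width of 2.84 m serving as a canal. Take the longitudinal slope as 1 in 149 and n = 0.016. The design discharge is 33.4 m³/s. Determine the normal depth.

y_n = 2.46 m

Manning's equation rearranged: A R^(2/3) = nQ / (1·√S) = 0.016 × 33.4 / (√0.006711) = 6.523.
Try y = 2.9 m: A R^(2/3) = 7.977 — high.
Try y = 2.46 m: A R^(2/3) = 6.514 — matches.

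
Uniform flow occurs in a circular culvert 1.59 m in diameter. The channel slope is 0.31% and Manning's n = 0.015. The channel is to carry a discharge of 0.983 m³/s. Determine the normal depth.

y_n = 0.538 m

Manning's equation rearranged: A R^(2/3) = nQ / (1·√S) = 0.015 × 0.983 / (√0.0031) = 0.2648.
Try y = 0.413 m: A R^(2/3) = 0.1586 — short.
Try y = 0.639 m: A R^(2/3) = 0.3649 — over.
Try y = 0.538 m: A R^(2/3) = 0.2648 — matches.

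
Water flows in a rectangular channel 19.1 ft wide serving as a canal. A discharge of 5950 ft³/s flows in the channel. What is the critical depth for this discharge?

y_c = 14.4 ft

For a rectangular channel, critical depth y_c = (q²/g)^(1/3) where q = Q/b = 5950/19.1 = 311.5 ft²/s.
So y_c = (311.5²/32.2)^(1/3) = 14.4 ft.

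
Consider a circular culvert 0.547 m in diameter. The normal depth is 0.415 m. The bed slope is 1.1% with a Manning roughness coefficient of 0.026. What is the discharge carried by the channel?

Q = 0.232 m³/s

For a circular section of diameter D = 0.547 m at depth y = 0.415 m, the central angle is θ = 2 arccos(1 − 2y/D) = 4.229 rad. Then A = (D²/8)(θ − sin θ) = 0.1913 m² and P = Dθ/2 = 1.157 m.
Hydraulic radius R = A/P = 0.1913/1.157 = 0.1654 m.
Manning's equation: Q = (1/n) A R^(2/3) S^(1/2) = (1/0.026) × 0.1913 × 0.1654^(2/3) × 0.011^(1/2) = 0.232 m³/s.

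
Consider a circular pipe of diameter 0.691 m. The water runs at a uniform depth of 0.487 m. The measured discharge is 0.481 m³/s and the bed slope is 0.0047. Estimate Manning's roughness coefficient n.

n = 0.014

For a circular section of diameter D = 0.691 m at depth y = 0.487 m, the central angle is θ = 2 arccos(1 − 2y/D) = 3.986 rad. Then A = (D²/8)(θ − sin θ) = 0.2825 m² and P = Dθ/2 = 1.377 m.
Hydraulic radius R = A/P = 0.2825/1.377 = 0.2051 m.
Rearranging Manning's equation: n = (1/Q) A R^(2/3) S^(1/2) = (1/0.481) × 0.2825 × 0.2051^(2/3) × √0.0047 = 0.014.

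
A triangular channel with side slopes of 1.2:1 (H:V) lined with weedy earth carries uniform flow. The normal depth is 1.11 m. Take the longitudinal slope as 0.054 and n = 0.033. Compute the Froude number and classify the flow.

For a triangular section with side slope z = 1.2: A = zy² = 1.2×1.11² = 1.479 m²; P = 2y√(1+z²) = 2×1.11×1.562 = 3.468 m.
Hydraulic radius R = A/P = 1.479/3.468 = 0.4264 m.
V = (1/n) R^(2/3) √S = (1/0.033) × 0.4264^(2/3) × √0.054 = 3.989 m/s. Hydraulic depth D_h = A/T = 1.479/2.664 = 0.555 m.
Froude number Fr = V/√(g·D_h) = 3.989/√(9.81×0.555) = 1.71, which is greater than 1, so the flow is supercritical.

supercritical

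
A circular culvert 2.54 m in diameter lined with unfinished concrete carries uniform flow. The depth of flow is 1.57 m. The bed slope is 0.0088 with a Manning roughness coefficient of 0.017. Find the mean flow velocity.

V = 4.41 m/s

For a circular section of diameter D = 2.54 m at depth y = 1.57 m, the central angle is θ = 2 arccos(1 − 2y/D) = 3.619 rad. Then A = (D²/8)(θ − sin θ) = 3.288 m² and P = Dθ/2 = 4.596 m.
Hydraulic radius R = A/P = 3.288/4.596 = 0.7156 m.
From Manning's equation, V = (1/n) R^(2/3) S^(1/2) = (1/0.017) × 0.7156^(2/3) × 0.0088^(1/2) = 4.41 m/s.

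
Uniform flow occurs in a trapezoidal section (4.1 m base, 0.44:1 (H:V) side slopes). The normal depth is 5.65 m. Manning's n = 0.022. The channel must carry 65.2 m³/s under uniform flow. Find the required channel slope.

S = 0.0005

With bottom width b = 4.1 m and side slope z = 0.44: A = (b + zy)y = (4.1 + 0.44×5.65)×5.65 = 37.21 m²; P = b + 2y√(1+z²) = 4.1 + 2×5.65×1.093 = 16.45 m.
Hydraulic radius R = A/P = 37.21/16.45 = 2.263 m.
From Manning's equation, S = [nQ / (1 A R^(2/3))]² = [0.022 × 65.2 / (1 × 37.21 × 2.263^(2/3))]² = 0.0005.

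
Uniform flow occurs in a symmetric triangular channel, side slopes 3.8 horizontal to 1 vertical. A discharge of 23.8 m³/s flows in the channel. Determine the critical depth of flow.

y_c = 1.52 m

At critical depth, Q² T / (g A³) = 1, i.e. A³/T = Q²/g = 23.8²/9.81 = 57.74.
Try y = 1.79 m: A³/T = 132.7 — high.
Try y = 1.26 m: A³/T = 22.93 — low.
Try y = 1.52 m: A³/T = 58.58 — matches.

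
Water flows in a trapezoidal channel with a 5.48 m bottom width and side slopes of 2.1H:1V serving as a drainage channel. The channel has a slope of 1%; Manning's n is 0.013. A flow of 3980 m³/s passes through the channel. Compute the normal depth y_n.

Manning's equation rearranged: A R^(2/3) = nQ / (1·√S) = 0.013 × 3980 / (√0.01) = 517.4.
At y = 10.5 m: A R^(2/3) = 881 — high.
At y = 7.45 m: A R^(2/3) = 391.3 — low.
At y = 8.39 m: A R^(2/3) = 516.8 — matches.

y_n = 8.39 m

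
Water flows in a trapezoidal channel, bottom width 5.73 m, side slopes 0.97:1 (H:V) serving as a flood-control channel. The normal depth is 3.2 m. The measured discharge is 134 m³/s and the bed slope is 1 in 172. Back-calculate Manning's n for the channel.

n = 0.0249

With bottom width b = 5.73 m and side slope z = 0.97: A = (b + zy)y = (5.73 + 0.97×3.2)×3.2 = 28.27 m²; P = b + 2y√(1+z²) = 5.73 + 2×3.2×1.393 = 14.65 m.
Hydraulic radius R = A/P = 28.27/14.65 = 1.93 m.
Rearranging Manning's equation: n = (1/Q) A R^(2/3) S^(1/2) = (1/134) × 28.27 × 1.93^(2/3) × √0.005814 = 0.0249.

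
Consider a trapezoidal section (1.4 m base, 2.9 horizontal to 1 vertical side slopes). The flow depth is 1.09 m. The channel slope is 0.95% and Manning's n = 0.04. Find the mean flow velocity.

V = 1.76 m/s

With bottom width b = 1.4 m and side slope z = 2.9: A = (b + zy)y = (1.4 + 2.9×1.09)×1.09 = 4.971 m²; P = b + 2y√(1+z²) = 1.4 + 2×1.09×3.068 = 8.087 m.
Hydraulic radius R = A/P = 4.971/8.087 = 0.6147 m.
From Manning's equation, V = (1/n) R^(2/3) S^(1/2) = (1/0.04) × 0.6147^(2/3) × 0.0095^(1/2) = 1.76 m/s.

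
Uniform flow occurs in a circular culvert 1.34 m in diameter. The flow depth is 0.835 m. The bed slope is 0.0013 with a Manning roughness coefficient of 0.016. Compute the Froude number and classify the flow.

For a circular section of diameter D = 1.34 m at depth y = 0.835 m, the central angle is θ = 2 arccos(1 − 2y/D) = 3.639 rad. Then A = (D²/8)(θ − sin θ) = 0.924 m² and P = Dθ/2 = 2.438 m.
Hydraulic radius R = A/P = 0.924/2.438 = 0.3789 m.
V = (1/n) R^(2/3) √S = (1/0.016) × 0.3789^(2/3) × √0.0013 = 1.18 m/s. Hydraulic depth D_h = A/T = 0.924/1.299 = 0.7114 m.
Froude number Fr = V/√(g·D_h) = 1.18/√(9.81×0.7114) = 0.447, which is less than 1, so the flow is subcritical.

subcritical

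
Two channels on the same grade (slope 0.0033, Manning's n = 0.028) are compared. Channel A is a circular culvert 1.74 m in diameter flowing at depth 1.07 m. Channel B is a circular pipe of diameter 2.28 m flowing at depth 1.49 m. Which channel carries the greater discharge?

Channel A: For a circular section of diameter D = 1.74 m at depth y = 1.07 m, the central angle is θ = 2 arccos(1 − 2y/D) = 3.606 rad. Then A = (D²/8)(θ − sin θ) = 1.534 m² and P = Dθ/2 = 3.137 m. Hydraulic radius R = A/P = 1.534/3.137 = 0.489 m. Q_A = (1/0.028)·1.534·0.489^(2/3)·√0.0033 = 1.953 m³/s.
Channel B: For a circular section of diameter D = 2.28 m at depth y = 1.49 m, the central angle is θ = 2 arccos(1 − 2y/D) = 3.766 rad. Then A = (D²/8)(θ − sin θ) = 2.827 m² and P = Dθ/2 = 4.293 m. Hydraulic radius R = A/P = 2.827/4.293 = 0.6585 m. Q_B = (1/0.028)·2.827·0.6585^(2/3)·√0.0033 = 4.389 m³/s.
Q_A = 1.953 m³/s vs Q_B = 4.389 m³/s, so channel B carries more.

channel B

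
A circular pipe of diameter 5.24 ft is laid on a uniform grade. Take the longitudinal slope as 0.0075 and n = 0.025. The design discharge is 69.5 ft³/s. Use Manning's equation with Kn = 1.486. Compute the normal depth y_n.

Manning's equation rearranged: A R^(2/3) = nQ / (1.486·√S) = 0.025 × 69.5 / (1.486 × √0.0075) = 13.5.
Trying y = 2.13 ft: A R^(2/3) = 8.96 — short.
Trying y = 3.21 ft: A R^(2/3) = 17.9 — over.
Trying y = 2.69 ft: A R^(2/3) = 13.5 — close enough.

y_n = 2.69 ft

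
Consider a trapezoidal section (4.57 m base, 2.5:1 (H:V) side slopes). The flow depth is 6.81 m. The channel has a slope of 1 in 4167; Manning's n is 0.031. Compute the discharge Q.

Q = 172 m³/s

With bottom width b = 4.57 m and side slope z = 2.5: A = (b + zy)y = (4.57 + 2.5×6.81)×6.81 = 147.1 m²; P = b + 2y√(1+z²) = 4.57 + 2×6.81×2.693 = 41.24 m.
Hydraulic radius R = A/P = 147.1/41.24 = 3.566 m.
Manning's equation: Q = (1/n) A R^(2/3) S^(1/2) = (1/0.031) × 147.1 × 3.566^(2/3) × 0.00024^(1/2) = 172 m³/s.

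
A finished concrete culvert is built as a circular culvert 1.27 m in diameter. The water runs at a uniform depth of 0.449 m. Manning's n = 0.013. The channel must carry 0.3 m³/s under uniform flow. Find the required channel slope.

For a circular section of diameter D = 1.27 m at depth y = 0.449 m, the central angle is θ = 2 arccos(1 − 2y/D) = 2.547 rad. Then A = (D²/8)(θ − sin θ) = 0.4006 m² and P = Dθ/2 = 1.617 m.
Hydraulic radius R = A/P = 0.4006/1.617 = 0.2477 m.
From Manning's equation, S = [nQ / (1 A R^(2/3))]² = [0.013 × 0.3 / (1 × 0.4006 × 0.2477^(2/3))]² = 0.000609.

S = 0.000609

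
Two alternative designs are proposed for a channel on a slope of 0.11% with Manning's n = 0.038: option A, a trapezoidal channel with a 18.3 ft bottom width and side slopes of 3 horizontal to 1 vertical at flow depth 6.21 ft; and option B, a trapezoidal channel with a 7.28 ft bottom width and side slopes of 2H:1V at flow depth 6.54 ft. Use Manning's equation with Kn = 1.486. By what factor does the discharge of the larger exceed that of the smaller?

Channel A: With bottom width b = 18.3 ft and side slope z = 3: A = (b + zy)y = (18.3 + 3×6.21)×6.21 = 229.3 ft²; P = b + 2y√(1+z²) = 18.3 + 2×6.21×3.162 = 57.58 ft. Hydraulic radius R = A/P = 229.3/57.58 = 3.983 ft. Q_A = (1.486/0.038)·229.3·3.983^(2/3)·√0.0011 = 747.4 ft³/s.
Channel B: With bottom width b = 7.28 ft and side slope z = 2: A = (b + zy)y = (7.28 + 2×6.54)×6.54 = 133.2 ft²; P = b + 2y√(1+z²) = 7.28 + 2×6.54×2.236 = 36.53 ft. Hydraulic radius R = A/P = 133.2/36.53 = 3.645 ft. Q_B = (1.486/0.038)·133.2·3.645^(2/3)·√0.0011 = 409 ft³/s.
The larger discharge is 747.4 ft³/s and the smaller is 409 ft³/s; the ratio is 1.83.

1.83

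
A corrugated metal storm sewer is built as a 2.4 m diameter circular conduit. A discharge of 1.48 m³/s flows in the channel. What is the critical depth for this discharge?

y_c = 0.542 m

At critical depth, Q² T / (g A³) = 1, i.e. A³/T = Q²/g = 1.48²/9.81 = 0.2233.
Try y = 0.378 m: A³/T = 0.05447 — short.
Try y = 0.587 m: A³/T = 0.3056 — over.
Try y = 0.542 m: A³/T = 0.2239 — ≈ 0.2233.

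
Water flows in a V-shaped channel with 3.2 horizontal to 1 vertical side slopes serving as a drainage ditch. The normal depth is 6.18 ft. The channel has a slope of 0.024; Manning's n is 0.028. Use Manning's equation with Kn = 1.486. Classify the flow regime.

supercritical

For a triangular section with side slope z = 3.2: A = zy² = 3.2×6.18² = 122.2 ft²; P = 2y√(1+z²) = 2×6.18×3.353 = 41.44 ft.
Hydraulic radius R = A/P = 122.2/41.44 = 2.949 ft.
V = (1.486/n) R^(2/3) √S = (1.486/0.028) × 2.949^(2/3) × √0.024 = 16.91 ft/s. Hydraulic depth D_h = A/T = 122.2/39.55 = 3.09 ft.
Froude number Fr = V/√(g·D_h) = 16.91/√(32.2×3.09) = 1.7, which is greater than 1, so the flow is supercritical.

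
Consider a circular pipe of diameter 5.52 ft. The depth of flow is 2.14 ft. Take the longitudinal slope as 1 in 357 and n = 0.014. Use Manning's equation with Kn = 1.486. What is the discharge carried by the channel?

Q = 53 ft³/s

For a circular section of diameter D = 5.52 ft at depth y = 2.14 ft, the central angle is θ = 2 arccos(1 − 2y/D) = 2.688 rad. Then A = (D²/8)(θ − sin θ) = 8.572 ft² and P = Dθ/2 = 7.42 ft.
Hydraulic radius R = A/P = 8.572/7.42 = 1.155 ft.
Manning's equation: Q = (1.486/n) A R^(2/3) S^(1/2) = (1.486/0.014) × 8.572 × 1.155^(2/3) × 0.002801^(1/2) = 53 ft³/s.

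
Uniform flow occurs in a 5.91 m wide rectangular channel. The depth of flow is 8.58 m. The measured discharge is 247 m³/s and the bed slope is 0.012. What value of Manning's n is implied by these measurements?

n = 0.038

Flow area A = b·y = 5.91 × 8.58 = 50.71 m². Wetted perimeter P = b + 2y = 5.91 + 2×8.58 = 23.07 m.
Hydraulic radius R = A/P = 50.71/23.07 = 2.198 m.
Rearranging Manning's equation: n = (1/Q) A R^(2/3) S^(1/2) = (1/247) × 50.71 × 2.198^(2/3) × √0.012 = 0.038.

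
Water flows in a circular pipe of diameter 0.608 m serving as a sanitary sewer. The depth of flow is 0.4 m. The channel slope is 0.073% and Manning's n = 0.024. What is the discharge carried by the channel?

For a circular section of diameter D = 0.608 m at depth y = 0.4 m, the central angle is θ = 2 arccos(1 − 2y/D) = 3.784 rad. Then A = (D²/8)(θ − sin θ) = 0.2025 m² and P = Dθ/2 = 1.15 m.
Hydraulic radius R = A/P = 0.2025/1.15 = 0.1761 m.
Manning's equation: Q = (1/n) A R^(2/3) S^(1/2) = (1/0.024) × 0.2025 × 0.1761^(2/3) × 0.00073^(1/2) = 0.0716 m³/s.

Q = 0.0716 m³/s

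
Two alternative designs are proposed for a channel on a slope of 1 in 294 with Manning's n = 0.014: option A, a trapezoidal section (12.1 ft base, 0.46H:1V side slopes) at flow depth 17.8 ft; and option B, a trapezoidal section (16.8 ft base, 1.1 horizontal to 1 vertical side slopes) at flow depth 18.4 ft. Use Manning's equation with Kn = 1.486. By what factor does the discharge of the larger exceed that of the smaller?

2.31

Channel A: With bottom width b = 12.1 ft and side slope z = 0.46: A = (b + zy)y = (12.1 + 0.46×17.8)×17.8 = 361.1 ft²; P = b + 2y√(1+z²) = 12.1 + 2×17.8×1.101 = 51.29 ft. Hydraulic radius R = A/P = 361.1/51.29 = 7.041 ft. Q_A = (1.486/0.014)·361.1·7.041^(2/3)·√0.003401 = 8213 ft³/s.
Channel B: With bottom width b = 16.8 ft and side slope z = 1.1: A = (b + zy)y = (16.8 + 1.1×18.4)×18.4 = 681.5 ft²; P = b + 2y√(1+z²) = 16.8 + 2×18.4×1.487 = 71.51 ft. Hydraulic radius R = A/P = 681.5/71.51 = 9.531 ft. Q_B = (1.486/0.014)·681.5·9.531^(2/3)·√0.003401 = 18970 ft³/s.
The larger discharge is 18970 ft³/s and the smaller is 8213 ft³/s; the ratio is 2.31.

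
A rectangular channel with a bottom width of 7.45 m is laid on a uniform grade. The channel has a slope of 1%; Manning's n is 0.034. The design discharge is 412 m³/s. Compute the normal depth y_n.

y_n = 9.71 m

Manning's equation rearranged: A R^(2/3) = nQ / (1·√S) = 0.034 × 412 / (√0.01) = 140.1.
At y = 11.4 m: A R^(2/3) = 169 — over.
At y = 9.71 m: A R^(2/3) = 140 — matches.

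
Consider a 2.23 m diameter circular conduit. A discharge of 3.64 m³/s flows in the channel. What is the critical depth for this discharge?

At critical depth, Q² T / (g A³) = 1, i.e. A³/T = Q²/g = 3.64²/9.81 = 1.351.
Try y = 1.06 m: A³/T = 2.753 — over.
Try y = 0.729 m: A³/T = 0.653 — short.
Try y = 0.88 m: A³/T = 1.349 — ≈ 1.351.

y_c = 0.88 m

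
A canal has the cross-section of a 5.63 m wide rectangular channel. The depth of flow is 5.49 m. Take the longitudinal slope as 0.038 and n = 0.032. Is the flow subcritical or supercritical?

supercritical

Flow area A = b·y = 5.63 × 5.49 = 30.91 m². Wetted perimeter P = b + 2y = 5.63 + 2×5.49 = 16.61 m.
Hydraulic radius R = A/P = 30.91/16.61 = 1.861 m.
V = (1/n) R^(2/3) √S = (1/0.032) × 1.861^(2/3) × √0.038 = 9.216 m/s. Hydraulic depth D_h = A/T = 30.91/5.63 = 5.49 m.
Froude number Fr = V/√(g·D_h) = 9.216/√(9.81×5.49) = 1.26, which is greater than 1, so the flow is supercritical.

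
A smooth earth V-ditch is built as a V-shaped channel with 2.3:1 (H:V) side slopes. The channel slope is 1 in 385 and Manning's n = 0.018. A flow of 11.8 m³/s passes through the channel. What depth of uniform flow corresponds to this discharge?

Manning's equation rearranged: A R^(2/3) = nQ / (1·√S) = 0.018 × 11.8 / (√0.002597) = 4.168.
At y = 1.94 m: A R^(2/3) = 8.007 — over.
At y = 1.05 m: A R^(2/3) = 1.558 — short.
At y = 1.52 m: A R^(2/3) = 4.177 — ≈ 4.168.

y_n = 1.52 m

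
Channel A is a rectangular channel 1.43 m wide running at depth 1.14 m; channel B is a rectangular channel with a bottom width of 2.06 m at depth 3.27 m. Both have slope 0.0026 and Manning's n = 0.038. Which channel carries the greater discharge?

Channel A: Flow area A = b·y = 1.43 × 1.14 = 1.63 m². Wetted perimeter P = b + 2y = 1.43 + 2×1.14 = 3.71 m. Hydraulic radius R = A/P = 1.63/3.71 = 0.4394 m. Q_A = (1/0.038)·1.63·0.4394^(2/3)·√0.0026 = 1.264 m³/s.
Channel B: Flow area A = b·y = 2.06 × 3.27 = 6.736 m². Wetted perimeter P = b + 2y = 2.06 + 2×3.27 = 8.6 m. Hydraulic radius R = A/P = 6.736/8.6 = 0.7833 m. Q_B = (1/0.038)·6.736·0.7833^(2/3)·√0.0026 = 7.681 m³/s.
Q_A = 1.264 m³/s vs Q_B = 7.681 m³/s, so channel B carries more.

channel B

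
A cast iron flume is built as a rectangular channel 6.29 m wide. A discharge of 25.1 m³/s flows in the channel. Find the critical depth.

For a rectangular channel, critical depth y_c = (q²/g)^(1/3) where q = Q/b = 25.1/6.29 = 3.99 m²/s.
So y_c = (3.99²/9.81)^(1/3) = 1.18 m.

y_c = 1.18 m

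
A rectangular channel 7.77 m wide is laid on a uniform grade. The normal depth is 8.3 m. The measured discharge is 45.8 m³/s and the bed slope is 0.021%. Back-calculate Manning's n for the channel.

Flow area A = b·y = 7.77 × 8.3 = 64.49 m². Wetted perimeter P = b + 2y = 7.77 + 2×8.3 = 24.37 m.
Hydraulic radius R = A/P = 64.49/24.37 = 2.646 m.
Rearranging Manning's equation: n = (1/Q) A R^(2/3) S^(1/2) = (1/45.8) × 64.49 × 2.646^(2/3) × √0.00021 = 0.039.

n = 0.039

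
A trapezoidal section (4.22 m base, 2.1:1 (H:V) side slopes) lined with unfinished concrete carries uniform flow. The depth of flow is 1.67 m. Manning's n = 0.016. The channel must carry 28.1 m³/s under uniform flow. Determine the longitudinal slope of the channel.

S = 0.0011

With bottom width b = 4.22 m and side slope z = 2.1: A = (b + zy)y = (4.22 + 2.1×1.67)×1.67 = 12.9 m²; P = b + 2y√(1+z²) = 4.22 + 2×1.67×2.326 = 11.99 m.
Hydraulic radius R = A/P = 12.9/11.99 = 1.076 m.
From Manning's equation, S = [nQ / (1 A R^(2/3))]² = [0.016 × 28.1 / (1 × 12.9 × 1.076^(2/3))]² = 0.0011.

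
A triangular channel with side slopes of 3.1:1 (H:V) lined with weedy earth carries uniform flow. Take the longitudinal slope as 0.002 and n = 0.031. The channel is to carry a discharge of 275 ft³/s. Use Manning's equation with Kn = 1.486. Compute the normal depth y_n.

Manning's equation rearranged: A R^(2/3) = nQ / (1.486·√S) = 0.031 × 275 / (1.486 × √0.002) = 128.3.
At y = 6.11 ft: A R^(2/3) = 235.8 — over.
At y = 4.86 ft: A R^(2/3) = 128 — ≈ 128.3.

y_n = 4.86 ft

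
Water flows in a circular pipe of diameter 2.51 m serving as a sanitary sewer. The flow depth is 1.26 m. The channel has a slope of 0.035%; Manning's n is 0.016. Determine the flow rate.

Q = 2.13 m³/s

For a circular section of diameter D = 2.51 m at depth y = 1.26 m, the central angle is θ = 2 arccos(1 − 2y/D) = 3.15 rad. Then A = (D²/8)(θ − sin θ) = 2.487 m² and P = Dθ/2 = 3.953 m.
Hydraulic radius R = A/P = 2.487/3.953 = 0.6291 m.
Manning's equation: Q = (1/n) A R^(2/3) S^(1/2) = (1/0.016) × 2.487 × 0.6291^(2/3) × 0.00035^(1/2) = 2.13 m³/s.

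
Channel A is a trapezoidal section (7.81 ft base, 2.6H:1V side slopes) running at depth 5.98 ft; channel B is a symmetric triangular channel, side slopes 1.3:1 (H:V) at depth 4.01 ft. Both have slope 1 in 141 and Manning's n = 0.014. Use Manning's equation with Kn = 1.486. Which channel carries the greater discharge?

channel A

Channel A: With bottom width b = 7.81 ft and side slope z = 2.6: A = (b + zy)y = (7.81 + 2.6×5.98)×5.98 = 139.7 ft²; P = b + 2y√(1+z²) = 7.81 + 2×5.98×2.786 = 41.13 ft. Hydraulic radius R = A/P = 139.7/41.13 = 3.396 ft. Q_A = (1.486/0.014)·139.7·3.396^(2/3)·√0.007092 = 2821 ft³/s.
Channel B: For a triangular section with side slope z = 1.3: A = zy² = 1.3×4.01² = 20.9 ft²; P = 2y√(1+z²) = 2×4.01×1.64 = 13.15 ft. Hydraulic radius R = A/P = 20.9/13.15 = 1.589 ft. Q_B = (1.486/0.014)·20.9·1.589^(2/3)·√0.007092 = 254.5 ft³/s.
Q_A = 2821 ft³/s vs Q_B = 254.5 ft³/s, so channel A carries more.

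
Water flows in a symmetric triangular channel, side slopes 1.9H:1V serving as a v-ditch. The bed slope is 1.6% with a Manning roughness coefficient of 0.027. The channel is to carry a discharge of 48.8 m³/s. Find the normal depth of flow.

y_n = 2.32 m

Manning's equation rearranged: A R^(2/3) = nQ / (1·√S) = 0.027 × 48.8 / (√0.016) = 10.42.
At y = 1.86 m: A R^(2/3) = 5.773 — low.
At y = 2.78 m: A R^(2/3) = 16.86 — high.
At y = 2.32 m: A R^(2/3) = 10.41 — matches.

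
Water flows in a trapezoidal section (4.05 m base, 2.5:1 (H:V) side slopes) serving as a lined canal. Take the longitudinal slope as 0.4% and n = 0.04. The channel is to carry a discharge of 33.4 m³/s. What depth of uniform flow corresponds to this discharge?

Manning's equation rearranged: A R^(2/3) = nQ / (1·√S) = 0.04 × 33.4 / (√0.004) = 21.12.
Try y = 2.3 m: A R^(2/3) = 27.82 — high.
Try y = 1.43 m: A R^(2/3) = 10.37 — low.
Try y = 2.02 m: A R^(2/3) = 21.12 — ≈ 21.12.

y_n = 2.02 m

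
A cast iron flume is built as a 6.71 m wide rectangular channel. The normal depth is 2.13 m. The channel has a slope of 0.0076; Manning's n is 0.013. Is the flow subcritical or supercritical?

supercritical

Flow area A = b·y = 6.71 × 2.13 = 14.29 m². Wetted perimeter P = b + 2y = 6.71 + 2×2.13 = 10.97 m.
Hydraulic radius R = A/P = 14.29/10.97 = 1.303 m.
V = (1/n) R^(2/3) √S = (1/0.013) × 1.303^(2/3) × √0.0076 = 7.999 m/s. Hydraulic depth D_h = A/T = 14.29/6.71 = 2.13 m.
Froude number Fr = V/√(g·D_h) = 7.999/√(9.81×2.13) = 1.75, which is greater than 1, so the flow is supercritical.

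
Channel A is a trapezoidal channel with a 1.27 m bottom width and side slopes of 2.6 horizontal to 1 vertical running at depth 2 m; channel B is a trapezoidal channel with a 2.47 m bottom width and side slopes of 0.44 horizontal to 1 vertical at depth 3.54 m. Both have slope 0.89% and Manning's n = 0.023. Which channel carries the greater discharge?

channel B

Channel A: With bottom width b = 1.27 m and side slope z = 2.6: A = (b + zy)y = (1.27 + 2.6×2)×2 = 12.94 m²; P = b + 2y√(1+z²) = 1.27 + 2×2×2.786 = 12.41 m. Hydraulic radius R = A/P = 12.94/12.41 = 1.042 m. Q_A = (1/0.023)·12.94·1.042^(2/3)·√0.0089 = 54.57 m³/s.
Channel B: With bottom width b = 2.47 m and side slope z = 0.44: A = (b + zy)y = (2.47 + 0.44×3.54)×3.54 = 14.26 m²; P = b + 2y√(1+z²) = 2.47 + 2×3.54×1.093 = 10.21 m. Hydraulic radius R = A/P = 14.26/10.21 = 1.397 m. Q_B = (1/0.023)·14.26·1.397^(2/3)·√0.0089 = 73.09 m³/s.
Q_A = 54.57 m³/s vs Q_B = 73.09 m³/s, so channel B carries more.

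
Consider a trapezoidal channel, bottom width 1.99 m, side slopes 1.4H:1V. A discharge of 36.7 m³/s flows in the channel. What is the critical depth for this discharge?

At critical depth, Q² T / (g A³) = 1, i.e. A³/T = Q²/g = 36.7²/9.81 = 137.3.
At y = 2.64 m: A³/T = 360.5 — too large.
At y = 1.68 m: A³/T = 57.98 — too small.
At y = 2.09 m: A³/T = 138.3 — close enough.

y_c = 2.09 m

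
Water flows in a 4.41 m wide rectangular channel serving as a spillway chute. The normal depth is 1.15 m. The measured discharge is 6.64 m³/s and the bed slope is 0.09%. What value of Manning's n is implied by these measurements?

Flow area A = b·y = 4.41 × 1.15 = 5.071 m². Wetted perimeter P = b + 2y = 4.41 + 2×1.15 = 6.71 m.
Hydraulic radius R = A/P = 5.071/6.71 = 0.7558 m.
Rearranging Manning's equation: n = (1/Q) A R^(2/3) S^(1/2) = (1/6.64) × 5.071 × 0.7558^(2/3) × √0.0009 = 0.019.

n = 0.019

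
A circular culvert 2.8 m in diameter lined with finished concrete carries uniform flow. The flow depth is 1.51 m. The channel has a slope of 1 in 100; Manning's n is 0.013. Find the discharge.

Q = 21.2 m³/s

For a circular section of diameter D = 2.8 m at depth y = 1.51 m, the central angle is θ = 2 arccos(1 − 2y/D) = 3.299 rad. Then A = (D²/8)(θ − sin θ) = 3.386 m² and P = Dθ/2 = 4.618 m.
Hydraulic radius R = A/P = 3.386/4.618 = 0.7332 m.
Manning's equation: Q = (1/n) A R^(2/3) S^(1/2) = (1/0.013) × 3.386 × 0.7332^(2/3) × 0.01^(1/2) = 21.2 m³/s.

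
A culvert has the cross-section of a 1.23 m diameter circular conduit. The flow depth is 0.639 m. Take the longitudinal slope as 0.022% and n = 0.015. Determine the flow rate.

For a circular section of diameter D = 1.23 m at depth y = 0.639 m, the central angle is θ = 2 arccos(1 − 2y/D) = 3.22 rad. Then A = (D²/8)(θ − sin θ) = 0.6236 m² and P = Dθ/2 = 1.98 m.
Hydraulic radius R = A/P = 0.6236/1.98 = 0.3149 m.
Manning's equation: Q = (1/n) A R^(2/3) S^(1/2) = (1/0.015) × 0.6236 × 0.3149^(2/3) × 0.00022^(1/2) = 0.285 m³/s.

Q = 0.285 m³/s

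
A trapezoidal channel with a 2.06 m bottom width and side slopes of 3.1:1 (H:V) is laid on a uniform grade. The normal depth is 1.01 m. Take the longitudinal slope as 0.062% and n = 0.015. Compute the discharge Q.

With bottom width b = 2.06 m and side slope z = 3.1: A = (b + zy)y = (2.06 + 3.1×1.01)×1.01 = 5.243 m²; P = b + 2y√(1+z²) = 2.06 + 2×1.01×3.257 = 8.64 m.
Hydraulic radius R = A/P = 5.243/8.64 = 0.6068 m.
Manning's equation: Q = (1/n) A R^(2/3) S^(1/2) = (1/0.015) × 5.243 × 0.6068^(2/3) × 0.00062^(1/2) = 6.24 m³/s.

Q = 6.24 m³/s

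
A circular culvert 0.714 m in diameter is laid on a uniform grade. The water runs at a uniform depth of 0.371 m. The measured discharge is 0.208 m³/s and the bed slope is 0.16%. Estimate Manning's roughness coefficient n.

n = 0.013

For a circular section of diameter D = 0.714 m at depth y = 0.371 m, the central angle is θ = 2 arccos(1 − 2y/D) = 3.22 rad. Then A = (D²/8)(θ − sin θ) = 0.2102 m² and P = Dθ/2 = 1.15 m.
Hydraulic radius R = A/P = 0.2102/1.15 = 0.1828 m.
Rearranging Manning's equation: n = (1/Q) A R^(2/3) S^(1/2) = (1/0.208) × 0.2102 × 0.1828^(2/3) × √0.0016 = 0.013.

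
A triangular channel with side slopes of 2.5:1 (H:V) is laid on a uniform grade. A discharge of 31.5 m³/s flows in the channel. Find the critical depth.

y_c = 2 m

At critical depth, Q² T / (g A³) = 1, i.e. A³/T = Q²/g = 31.5²/9.81 = 101.1.
Try y = 1.69 m: A³/T = 43.08 — short.
Try y = 2.17 m: A³/T = 150.4 — over.
Try y = 2 m: A³/T = 100 — close enough.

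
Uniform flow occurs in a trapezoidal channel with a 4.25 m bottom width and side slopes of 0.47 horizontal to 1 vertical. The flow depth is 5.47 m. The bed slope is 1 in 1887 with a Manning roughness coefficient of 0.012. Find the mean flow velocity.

With bottom width b = 4.25 m and side slope z = 0.47: A = (b + zy)y = (4.25 + 0.47×5.47)×5.47 = 37.31 m²; P = b + 2y√(1+z²) = 4.25 + 2×5.47×1.105 = 16.34 m.
Hydraulic radius R = A/P = 37.31/16.34 = 2.284 m.
From Manning's equation, V = (1/n) R^(2/3) S^(1/2) = (1/0.012) × 2.284^(2/3) × 0.0005299^(1/2) = 3.33 m/s.

V = 3.33 m/s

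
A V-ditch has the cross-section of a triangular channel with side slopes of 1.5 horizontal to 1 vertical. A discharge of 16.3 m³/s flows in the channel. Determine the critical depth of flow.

y_c = 1.89 m

At critical depth, Q² T / (g A³) = 1, i.e. A³/T = Q²/g = 16.3²/9.81 = 27.08.
Try y = 2.37 m: A³/T = 84.12 — over.
Try y = 1.89 m: A³/T = 27.13 — ≈ 27.08.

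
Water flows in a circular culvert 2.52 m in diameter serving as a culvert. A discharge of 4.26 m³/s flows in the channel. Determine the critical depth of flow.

At critical depth, Q² T / (g A³) = 1, i.e. A³/T = Q²/g = 4.26²/9.81 = 1.85.
Trying y = 1.09 m: A³/T = 3.535 — too large.
Trying y = 0.804 m: A³/T = 1.095 — too small.
Trying y = 0.921 m: A³/T = 1.851 — matches.

y_c = 0.921 m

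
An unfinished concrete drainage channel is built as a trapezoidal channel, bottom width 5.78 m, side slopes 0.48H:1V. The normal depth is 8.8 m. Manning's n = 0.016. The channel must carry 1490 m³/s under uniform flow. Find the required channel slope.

With bottom width b = 5.78 m and side slope z = 0.48: A = (b + zy)y = (5.78 + 0.48×8.8)×8.8 = 88.04 m²; P = b + 2y√(1+z²) = 5.78 + 2×8.8×1.109 = 25.3 m.
Hydraulic radius R = A/P = 88.04/25.3 = 3.479 m.
From Manning's equation, S = [nQ / (1 A R^(2/3))]² = [0.016 × 1490 / (1 × 88.04 × 3.479^(2/3))]² = 0.0139.

S = 0.0139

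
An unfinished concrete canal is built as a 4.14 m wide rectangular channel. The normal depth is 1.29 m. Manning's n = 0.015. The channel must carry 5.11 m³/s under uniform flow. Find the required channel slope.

Flow area A = b·y = 4.14 × 1.29 = 5.341 m². Wetted perimeter P = b + 2y = 4.14 + 2×1.29 = 6.72 m.
Hydraulic radius R = A/P = 5.341/6.72 = 0.7947 m.
From Manning's equation, S = [nQ / (1 A R^(2/3))]² = [0.015 × 5.11 / (1 × 5.341 × 0.7947^(2/3))]² = 0.00028.

S = 0.00028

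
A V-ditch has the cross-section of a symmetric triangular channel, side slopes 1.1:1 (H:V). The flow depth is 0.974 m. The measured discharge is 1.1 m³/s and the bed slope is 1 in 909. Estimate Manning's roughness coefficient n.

n = 0.0159

For a triangular section with side slope z = 1.1: A = zy² = 1.1×0.974² = 1.044 m²; P = 2y√(1+z²) = 2×0.974×1.487 = 2.896 m.
Hydraulic radius R = A/P = 1.044/2.896 = 0.3604 m.
Rearranging Manning's equation: n = (1/Q) A R^(2/3) S^(1/2) = (1/1.1) × 1.044 × 0.3604^(2/3) × √0.0011 = 0.0159.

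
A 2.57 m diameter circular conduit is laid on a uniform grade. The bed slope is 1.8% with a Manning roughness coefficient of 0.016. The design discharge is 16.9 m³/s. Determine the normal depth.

Manning's equation rearranged: A R^(2/3) = nQ / (1·√S) = 0.016 × 16.9 / (√0.018) = 2.015.
Try y = 1.06 m: A R^(2/3) = 1.376 — low.
Try y = 1.67 m: A R^(2/3) = 2.92 — high.
Try y = 1.32 m: A R^(2/3) = 2.021 — ≈ 2.015.

y_n = 1.32 m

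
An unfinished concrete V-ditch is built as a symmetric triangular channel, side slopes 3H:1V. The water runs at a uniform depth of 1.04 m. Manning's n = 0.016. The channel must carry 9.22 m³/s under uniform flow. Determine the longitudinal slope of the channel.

S = 0.0053

For a triangular section with side slope z = 3: A = zy² = 3×1.04² = 3.245 m²; P = 2y√(1+z²) = 2×1.04×3.162 = 6.578 m.
Hydraulic radius R = A/P = 3.245/6.578 = 0.4933 m.
From Manning's equation, S = [nQ / (1 A R^(2/3))]² = [0.016 × 9.22 / (1 × 3.245 × 0.4933^(2/3))]² = 0.0053.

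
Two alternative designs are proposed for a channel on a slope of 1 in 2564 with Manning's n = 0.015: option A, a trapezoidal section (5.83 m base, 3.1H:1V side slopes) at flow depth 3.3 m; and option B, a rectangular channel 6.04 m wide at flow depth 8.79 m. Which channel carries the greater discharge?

channel B

Channel A: With bottom width b = 5.83 m and side slope z = 3.1: A = (b + zy)y = (5.83 + 3.1×3.3)×3.3 = 53 m²; P = b + 2y√(1+z²) = 5.83 + 2×3.3×3.257 = 27.33 m. Hydraulic radius R = A/P = 53/27.33 = 1.939 m. Q_A = (1/0.015)·53·1.939^(2/3)·√0.00039 = 108.5 m³/s.
Channel B: Flow area A = b·y = 6.04 × 8.79 = 53.09 m². Wetted perimeter P = b + 2y = 6.04 + 2×8.79 = 23.62 m. Hydraulic radius R = A/P = 53.09/23.62 = 2.248 m. Q_B = (1/0.015)·53.09·2.248^(2/3)·√0.00039 = 119.9 m³/s.
Q_A = 108.5 m³/s vs Q_B = 119.9 m³/s, so channel B carries more.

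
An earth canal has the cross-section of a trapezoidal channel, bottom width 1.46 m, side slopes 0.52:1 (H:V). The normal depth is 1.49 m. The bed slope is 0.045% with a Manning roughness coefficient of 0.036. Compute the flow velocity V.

With bottom width b = 1.46 m and side slope z = 0.52: A = (b + zy)y = (1.46 + 0.52×1.49)×1.49 = 3.33 m²; P = b + 2y√(1+z²) = 1.46 + 2×1.49×1.127 = 4.819 m.
Hydraulic radius R = A/P = 3.33/4.819 = 0.691 m.
From Manning's equation, V = (1/n) R^(2/3) S^(1/2) = (1/0.036) × 0.691^(2/3) × 0.00045^(1/2) = 0.461 m/s.

V = 0.461 m/s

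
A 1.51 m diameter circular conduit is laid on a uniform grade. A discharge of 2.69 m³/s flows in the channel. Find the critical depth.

y_c = 0.847 m

At critical depth, Q² T / (g A³) = 1, i.e. A³/T = Q²/g = 2.69²/9.81 = 0.7376.
At y = 0.69 m: A³/T = 0.337 — too small.
At y = 1.02 m: A³/T = 1.508 — too large.
At y = 0.847 m: A³/T = 0.7376 — matches.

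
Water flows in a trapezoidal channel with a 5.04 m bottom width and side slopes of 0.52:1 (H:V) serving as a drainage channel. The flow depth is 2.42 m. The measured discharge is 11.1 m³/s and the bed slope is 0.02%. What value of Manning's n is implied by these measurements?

n = 0.0249

With bottom width b = 5.04 m and side slope z = 0.52: A = (b + zy)y = (5.04 + 0.52×2.42)×2.42 = 15.24 m²; P = b + 2y√(1+z²) = 5.04 + 2×2.42×1.127 = 10.5 m.
Hydraulic radius R = A/P = 15.24/10.5 = 1.452 m.
Rearranging Manning's equation: n = (1/Q) A R^(2/3) S^(1/2) = (1/11.1) × 15.24 × 1.452^(2/3) × √0.0002 = 0.0249.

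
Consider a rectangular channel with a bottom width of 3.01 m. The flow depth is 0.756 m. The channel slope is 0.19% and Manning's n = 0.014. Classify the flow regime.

Flow area A = b·y = 3.01 × 0.756 = 2.276 m². Wetted perimeter P = b + 2y = 3.01 + 2×0.756 = 4.522 m.
Hydraulic radius R = A/P = 2.276/4.522 = 0.5032 m.
V = (1/n) R^(2/3) √S = (1/0.014) × 0.5032^(2/3) × √0.0019 = 1.97 m/s. Hydraulic depth D_h = A/T = 2.276/3.01 = 0.756 m.
Froude number Fr = V/√(g·D_h) = 1.97/√(9.81×0.756) = 0.723, which is less than 1, so the flow is subcritical.

subcritical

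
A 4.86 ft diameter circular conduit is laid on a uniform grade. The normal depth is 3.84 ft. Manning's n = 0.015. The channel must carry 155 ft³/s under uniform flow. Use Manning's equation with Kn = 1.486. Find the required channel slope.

For a circular section of diameter D = 4.86 ft at depth y = 3.84 ft, the central angle is θ = 2 arccos(1 − 2y/D) = 4.38 rad. Then A = (D²/8)(θ − sin θ) = 15.72 ft² and P = Dθ/2 = 10.64 ft.
Hydraulic radius R = A/P = 15.72/10.64 = 1.477 ft.
From Manning's equation, S = [nQ / (1.486 A R^(2/3))]² = [0.015 × 155 / (1.486 × 15.72 × 1.477^(2/3))]² = 0.00589.

S = 0.00589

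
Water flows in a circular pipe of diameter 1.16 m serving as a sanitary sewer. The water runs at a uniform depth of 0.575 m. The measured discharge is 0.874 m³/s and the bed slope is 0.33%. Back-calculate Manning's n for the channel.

n = 0.015

For a circular section of diameter D = 1.16 m at depth y = 0.575 m, the central angle is θ = 2 arccos(1 − 2y/D) = 3.124 rad. Then A = (D²/8)(θ − sin θ) = 0.5226 m² and P = Dθ/2 = 1.812 m.
Hydraulic radius R = A/P = 0.5226/1.812 = 0.2884 m.
Rearranging Manning's equation: n = (1/Q) A R^(2/3) S^(1/2) = (1/0.874) × 0.5226 × 0.2884^(2/3) × √0.0033 = 0.015.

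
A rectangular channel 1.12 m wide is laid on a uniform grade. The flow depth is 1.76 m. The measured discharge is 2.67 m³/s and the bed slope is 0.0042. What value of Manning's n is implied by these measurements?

n = 0.027

Flow area A = b·y = 1.12 × 1.76 = 1.971 m². Wetted perimeter P = b + 2y = 1.12 + 2×1.76 = 4.64 m.
Hydraulic radius R = A/P = 1.971/4.64 = 0.4248 m.
Rearranging Manning's equation: n = (1/Q) A R^(2/3) S^(1/2) = (1/2.67) × 1.971 × 0.4248^(2/3) × √0.0042 = 0.027.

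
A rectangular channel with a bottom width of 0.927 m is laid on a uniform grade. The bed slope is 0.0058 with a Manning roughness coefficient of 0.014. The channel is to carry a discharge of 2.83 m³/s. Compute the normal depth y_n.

Manning's equation rearranged: A R^(2/3) = nQ / (1·√S) = 0.014 × 2.83 / (√0.0058) = 0.5202.
Trying y = 1.04 m: A R^(2/3) = 0.4516 — low.
Trying y = 1.29 m: A R^(2/3) = 0.5837 — high.
Trying y = 1.17 m: A R^(2/3) = 0.52 — ≈ 0.5202.

y_n = 1.17 m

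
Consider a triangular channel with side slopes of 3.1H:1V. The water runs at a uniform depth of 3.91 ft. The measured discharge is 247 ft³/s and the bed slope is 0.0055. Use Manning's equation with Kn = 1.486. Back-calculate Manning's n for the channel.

n = 0.032

For a triangular section with side slope z = 3.1: A = zy² = 3.1×3.91² = 47.39 ft²; P = 2y√(1+z²) = 2×3.91×3.257 = 25.47 ft.
Hydraulic radius R = A/P = 47.39/25.47 = 1.861 ft.
Rearranging Manning's equation: n = (1.486/Q) A R^(2/3) S^(1/2) = (1.486/247) × 47.39 × 1.861^(2/3) × √0.0055 = 0.032.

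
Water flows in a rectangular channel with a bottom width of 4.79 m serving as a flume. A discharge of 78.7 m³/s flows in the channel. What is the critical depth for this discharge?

For a rectangular channel, critical depth y_c = (q²/g)^(1/3) where q = Q/b = 78.7/4.79 = 16.43 m²/s.
So y_c = (16.43²/9.81)^(1/3) = 3.02 m.

y_c = 3.02 m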